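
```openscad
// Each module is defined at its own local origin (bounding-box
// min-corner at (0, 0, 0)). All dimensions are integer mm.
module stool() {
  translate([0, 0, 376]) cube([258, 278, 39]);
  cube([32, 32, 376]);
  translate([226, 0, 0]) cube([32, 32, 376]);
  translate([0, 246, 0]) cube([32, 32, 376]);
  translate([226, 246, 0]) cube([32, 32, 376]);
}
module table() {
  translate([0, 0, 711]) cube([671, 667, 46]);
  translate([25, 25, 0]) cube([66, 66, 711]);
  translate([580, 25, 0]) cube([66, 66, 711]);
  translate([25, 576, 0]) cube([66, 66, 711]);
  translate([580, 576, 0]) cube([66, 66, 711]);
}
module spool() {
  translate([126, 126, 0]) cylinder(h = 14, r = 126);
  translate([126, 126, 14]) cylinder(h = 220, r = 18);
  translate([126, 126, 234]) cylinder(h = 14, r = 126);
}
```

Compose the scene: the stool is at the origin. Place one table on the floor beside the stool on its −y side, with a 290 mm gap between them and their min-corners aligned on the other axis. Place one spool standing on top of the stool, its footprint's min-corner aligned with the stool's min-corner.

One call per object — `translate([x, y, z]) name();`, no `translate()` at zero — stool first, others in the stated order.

stool();
translate([0, -957, 0]) table();
translate([0, 0, 415]) spool();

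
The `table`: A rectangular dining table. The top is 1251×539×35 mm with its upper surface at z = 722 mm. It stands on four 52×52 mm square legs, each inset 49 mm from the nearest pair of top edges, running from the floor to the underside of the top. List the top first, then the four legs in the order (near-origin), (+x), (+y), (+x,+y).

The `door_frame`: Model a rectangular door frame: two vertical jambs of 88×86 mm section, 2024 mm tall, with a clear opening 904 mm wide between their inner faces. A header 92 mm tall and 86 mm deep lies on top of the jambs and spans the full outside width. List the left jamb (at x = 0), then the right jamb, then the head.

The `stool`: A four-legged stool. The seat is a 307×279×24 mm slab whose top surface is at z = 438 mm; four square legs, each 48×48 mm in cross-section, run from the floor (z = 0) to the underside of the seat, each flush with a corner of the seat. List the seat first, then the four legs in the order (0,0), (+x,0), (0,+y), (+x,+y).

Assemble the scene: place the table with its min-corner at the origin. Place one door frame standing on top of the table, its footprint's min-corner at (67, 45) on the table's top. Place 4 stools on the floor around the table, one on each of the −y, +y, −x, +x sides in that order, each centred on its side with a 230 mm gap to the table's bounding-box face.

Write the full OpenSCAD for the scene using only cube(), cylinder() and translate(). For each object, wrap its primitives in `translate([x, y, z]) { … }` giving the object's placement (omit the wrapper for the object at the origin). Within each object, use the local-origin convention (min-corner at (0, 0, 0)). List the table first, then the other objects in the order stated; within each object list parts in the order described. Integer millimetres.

translate([0, 0, 687]) cube([1251, 539, 35]);
translate([49, 49, 0]) cube([52, 52, 687]);
translate([1150, 49, 0]) cube([52, 52, 687]);
translate([49, 438, 0]) cube([52, 52, 687]);
translate([1150, 438, 0]) cube([52, 52, 687]);
translate([67, 45, 722]) {
  cube([88, 86, 2024]);
  translate([992, 0, 0]) cube([88, 86, 2024]);
  translate([0, 0, 2024]) cube([1080, 86, 92]);
}
translate([472, -509, 0]) {
  translate([0, 0, 414]) cube([307, 279, 24]);
  cube([48, 48, 414]);
  translate([259, 0, 0]) cube([48, 48, 414]);
  translate([0, 231, 0]) cube([48, 48, 414]);
  translate([259, 231, 0]) cube([48, 48, 414]);
}
translate([472, 769, 0]) {
  translate([0, 0, 414]) cube([307, 279, 24]);
  cube([48, 48, 414]);
  translate([259, 0, 0]) cube([48, 48, 414]);
  translate([0, 231, 0]) cube([48, 48, 414]);
  translate([259, 231, 0]) cube([48, 48, 414]);
}
translate([-537, 130, 0]) {
  translate([0, 0, 414]) cube([307, 279, 24]);
  cube([48, 48, 414]);
  translate([259, 0, 0]) cube([48, 48, 414]);
  translate([0, 231, 0]) cube([48, 48, 414]);
  translate([259, 231, 0]) cube([48, 48, 414]);
}
translate([1481, 130, 0]) {
  translate([0, 0, 414]) cube([307, 279, 24]);
  cube([48, 48, 414]);
  translate([259, 0, 0]) cube([48, 48, 414]);
  translate([0, 231, 0]) cube([48, 48, 414]);
  translate([259, 231, 0]) cube([48, 48, 414]);
}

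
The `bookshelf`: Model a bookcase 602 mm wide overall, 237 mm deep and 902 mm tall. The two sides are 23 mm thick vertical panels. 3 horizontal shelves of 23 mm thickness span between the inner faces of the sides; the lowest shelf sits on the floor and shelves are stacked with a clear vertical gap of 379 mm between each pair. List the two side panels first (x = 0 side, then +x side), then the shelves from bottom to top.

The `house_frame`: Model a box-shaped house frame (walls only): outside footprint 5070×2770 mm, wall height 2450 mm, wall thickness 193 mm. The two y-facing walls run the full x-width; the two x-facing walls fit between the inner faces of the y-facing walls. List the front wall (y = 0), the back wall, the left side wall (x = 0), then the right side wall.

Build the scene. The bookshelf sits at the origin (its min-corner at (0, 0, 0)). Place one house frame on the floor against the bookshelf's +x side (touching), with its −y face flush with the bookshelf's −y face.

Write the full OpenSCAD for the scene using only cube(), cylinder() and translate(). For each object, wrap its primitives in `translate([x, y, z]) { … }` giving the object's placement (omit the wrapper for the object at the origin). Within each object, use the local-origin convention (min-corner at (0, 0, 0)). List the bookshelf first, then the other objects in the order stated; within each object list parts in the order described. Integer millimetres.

cube([23, 237, 902]);
translate([579, 0, 0]) cube([23, 237, 902]);
translate([23, 0, 0]) cube([556, 237, 23]);
translate([23, 0, 402]) cube([556, 237, 23]);
translate([23, 0, 804]) cube([556, 237, 23]);
translate([602, 0, 0]) {
  cube([5070, 193, 2450]);
  translate([0, 2577, 0]) cube([5070, 193, 2450]);
  translate([0, 193, 0]) cube([193, 2384, 2450]);
  translate([4877, 193, 0]) cube([193, 2384, 2450]);
}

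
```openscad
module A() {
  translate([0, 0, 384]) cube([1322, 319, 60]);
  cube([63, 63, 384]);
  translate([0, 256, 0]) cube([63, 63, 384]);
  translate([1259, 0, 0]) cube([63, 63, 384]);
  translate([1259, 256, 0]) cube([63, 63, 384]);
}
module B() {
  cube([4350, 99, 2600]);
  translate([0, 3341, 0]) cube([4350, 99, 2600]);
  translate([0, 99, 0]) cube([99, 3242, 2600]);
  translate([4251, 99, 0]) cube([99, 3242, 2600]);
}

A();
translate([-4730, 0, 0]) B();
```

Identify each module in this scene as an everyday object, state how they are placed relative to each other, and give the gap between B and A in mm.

A is a bench. B is a house frame. The house frame is on the floor beside the bench on its −x side. The gap between the house frame and the bench is 380 mm.

The house frame's nearest face is 380 mm from the bench's −x face.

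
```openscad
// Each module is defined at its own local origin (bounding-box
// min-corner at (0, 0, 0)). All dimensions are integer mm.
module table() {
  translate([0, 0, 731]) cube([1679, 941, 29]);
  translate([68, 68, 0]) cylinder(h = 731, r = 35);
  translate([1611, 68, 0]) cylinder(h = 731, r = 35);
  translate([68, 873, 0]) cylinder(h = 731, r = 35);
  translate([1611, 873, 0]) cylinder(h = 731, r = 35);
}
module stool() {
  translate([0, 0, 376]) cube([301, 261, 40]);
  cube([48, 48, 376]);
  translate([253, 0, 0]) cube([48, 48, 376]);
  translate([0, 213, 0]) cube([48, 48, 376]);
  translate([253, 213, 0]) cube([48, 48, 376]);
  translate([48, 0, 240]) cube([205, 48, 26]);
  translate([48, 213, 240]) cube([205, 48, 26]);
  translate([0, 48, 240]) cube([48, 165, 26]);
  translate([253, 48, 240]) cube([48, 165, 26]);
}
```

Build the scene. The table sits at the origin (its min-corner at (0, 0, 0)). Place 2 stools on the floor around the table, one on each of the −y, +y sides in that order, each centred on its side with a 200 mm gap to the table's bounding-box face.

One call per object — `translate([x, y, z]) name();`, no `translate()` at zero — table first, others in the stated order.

table();
translate([689, -461, 0]) stool();
translate([689, 1141, 0]) stool();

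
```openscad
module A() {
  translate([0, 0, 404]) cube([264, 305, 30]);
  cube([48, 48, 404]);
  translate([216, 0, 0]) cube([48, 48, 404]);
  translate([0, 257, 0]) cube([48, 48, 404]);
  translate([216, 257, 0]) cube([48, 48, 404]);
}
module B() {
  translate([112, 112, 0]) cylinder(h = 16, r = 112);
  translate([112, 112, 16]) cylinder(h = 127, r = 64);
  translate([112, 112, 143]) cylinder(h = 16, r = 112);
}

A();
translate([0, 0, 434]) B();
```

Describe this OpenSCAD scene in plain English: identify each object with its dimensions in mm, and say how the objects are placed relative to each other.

A is a four-legged stool. The seat is a 264×305×30 mm slab whose top surface is at z = 434 mm; four square legs, each 48×48 mm in cross-section, run from the floor (z = 0) to the underside of the seat, each flush with a corner of the seat.

B is a spool: two coaxial disc flanges of radius 112 mm and thickness 16 mm, joined by a core cylinder of radius 64 mm and height 127 mm. The lower flange rests on z = 0 and the three cylinders share a vertical axis.

The spool is on top of the stool.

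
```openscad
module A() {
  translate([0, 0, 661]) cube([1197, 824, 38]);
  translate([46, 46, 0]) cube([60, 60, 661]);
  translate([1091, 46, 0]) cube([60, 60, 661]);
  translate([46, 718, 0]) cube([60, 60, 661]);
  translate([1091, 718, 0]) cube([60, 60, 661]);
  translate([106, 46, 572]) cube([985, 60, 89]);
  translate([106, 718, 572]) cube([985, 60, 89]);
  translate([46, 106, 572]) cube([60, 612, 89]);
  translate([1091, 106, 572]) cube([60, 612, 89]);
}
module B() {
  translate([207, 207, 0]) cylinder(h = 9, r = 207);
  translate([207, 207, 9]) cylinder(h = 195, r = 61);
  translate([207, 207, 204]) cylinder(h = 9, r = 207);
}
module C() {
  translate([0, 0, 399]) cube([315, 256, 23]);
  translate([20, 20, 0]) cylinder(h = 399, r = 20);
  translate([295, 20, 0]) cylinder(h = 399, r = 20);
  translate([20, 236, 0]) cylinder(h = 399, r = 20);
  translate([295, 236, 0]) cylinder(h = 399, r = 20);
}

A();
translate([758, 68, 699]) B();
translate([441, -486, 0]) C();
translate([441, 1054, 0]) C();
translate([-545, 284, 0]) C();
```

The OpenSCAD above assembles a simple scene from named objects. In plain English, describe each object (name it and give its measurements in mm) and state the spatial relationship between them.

A is a rectangular dining table. The top is 1197×824×38 mm with its upper surface at z = 699 mm. It stands on four 60×60 mm square legs, each inset 46 mm from the nearest pair of top edges, running from the floor to the underside of the top. Four apron rails, 60 mm thick and 89 mm tall, run between adjacent legs with their top edges flush with the underside of the top and their outer faces flush with the legs' outer faces.

B is a spool: two coaxial disc flanges of radius 207 mm and thickness 9 mm, joined by a core cylinder of radius 61 mm and height 195 mm. The lower flange rests on z = 0 and the three cylinders share a vertical axis.

C is a four-legged stool. The seat is 315×256 mm, 23 mm thick, top at z = 422 mm. It stands on four round legs, each 40 mm in diameter, from z = 0 to the seat underside, each leg's axis is inset half a diameter from the nearest pair of seat edges (so the leg's bounding box is flush with the corner).

The spool is on top of the table. Three stools sit around the table at the −y, +y, −x sides.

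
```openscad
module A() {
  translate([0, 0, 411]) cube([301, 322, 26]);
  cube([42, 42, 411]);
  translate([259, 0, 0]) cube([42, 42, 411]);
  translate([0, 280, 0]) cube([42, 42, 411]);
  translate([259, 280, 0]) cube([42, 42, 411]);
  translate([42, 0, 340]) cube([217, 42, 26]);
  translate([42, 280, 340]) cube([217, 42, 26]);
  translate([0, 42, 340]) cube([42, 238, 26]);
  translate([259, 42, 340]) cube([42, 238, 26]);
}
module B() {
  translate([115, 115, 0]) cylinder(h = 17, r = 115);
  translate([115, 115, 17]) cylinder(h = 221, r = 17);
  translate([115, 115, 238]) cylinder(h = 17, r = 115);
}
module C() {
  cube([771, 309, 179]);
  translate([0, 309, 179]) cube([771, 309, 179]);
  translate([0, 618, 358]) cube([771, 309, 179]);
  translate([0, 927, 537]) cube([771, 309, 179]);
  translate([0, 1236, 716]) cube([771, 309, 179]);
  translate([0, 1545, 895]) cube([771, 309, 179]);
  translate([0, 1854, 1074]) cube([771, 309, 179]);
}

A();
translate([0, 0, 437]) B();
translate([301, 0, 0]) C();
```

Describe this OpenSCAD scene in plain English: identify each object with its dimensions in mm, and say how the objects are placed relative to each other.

A is a four-legged stool. The seat is 301×322 mm, 26 mm thick, top at z = 437 mm. It stands on four square legs, each 42×42 mm in cross-section, from z = 0 to the seat underside, each flush with a corner of the seat. Four stretchers, 42 mm wide and 26 mm tall, connect adjacent legs with their undersides at z = 340 mm, each running between the inner faces of the legs it joins and aligned with the legs' outer faces on the other axis.

B is a spool: two coaxial disc flanges of radius 115 mm and thickness 17 mm, joined by a core cylinder of radius 17 mm and height 221 mm. The lower flange rests on z = 0 and the three cylinders share a vertical axis.

C is a straight staircase of 7 solid steps. Each step is 771 mm wide (x), 309 mm deep (y, the going) and 179 mm tall (the rise). The first step rests on the floor; each subsequent step sits one going further in +y and one rise higher in +z, directly behind and above the previous step with no overlap.

The spool is on top of the stool. The staircase is against the stool's +x side, with their −y faces flush.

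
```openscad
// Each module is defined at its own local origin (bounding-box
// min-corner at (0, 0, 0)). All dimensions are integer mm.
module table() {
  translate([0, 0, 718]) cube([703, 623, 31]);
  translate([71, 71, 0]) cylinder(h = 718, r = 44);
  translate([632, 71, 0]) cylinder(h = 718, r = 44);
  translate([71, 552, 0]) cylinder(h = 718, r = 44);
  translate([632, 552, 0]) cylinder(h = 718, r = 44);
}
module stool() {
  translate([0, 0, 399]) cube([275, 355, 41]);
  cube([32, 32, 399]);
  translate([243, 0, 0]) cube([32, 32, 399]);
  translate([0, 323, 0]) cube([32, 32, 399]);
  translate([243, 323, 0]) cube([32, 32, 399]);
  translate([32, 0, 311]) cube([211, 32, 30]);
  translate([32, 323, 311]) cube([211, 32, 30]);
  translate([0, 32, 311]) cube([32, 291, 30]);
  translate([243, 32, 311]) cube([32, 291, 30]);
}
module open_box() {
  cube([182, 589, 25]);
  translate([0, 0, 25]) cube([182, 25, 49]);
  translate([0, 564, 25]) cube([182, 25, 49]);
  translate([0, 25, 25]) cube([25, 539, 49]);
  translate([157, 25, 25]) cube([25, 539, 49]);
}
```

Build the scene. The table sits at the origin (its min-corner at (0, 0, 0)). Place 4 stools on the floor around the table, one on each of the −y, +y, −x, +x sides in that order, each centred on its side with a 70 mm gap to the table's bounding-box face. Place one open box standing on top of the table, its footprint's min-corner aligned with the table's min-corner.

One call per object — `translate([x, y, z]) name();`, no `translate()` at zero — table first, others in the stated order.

table();
translate([214, -425, 0]) stool();
translate([214, 693, 0]) stool();
translate([-345, 134, 0]) stool();
translate([773, 134, 0]) stool();
translate([0, 0, 749]) open_box();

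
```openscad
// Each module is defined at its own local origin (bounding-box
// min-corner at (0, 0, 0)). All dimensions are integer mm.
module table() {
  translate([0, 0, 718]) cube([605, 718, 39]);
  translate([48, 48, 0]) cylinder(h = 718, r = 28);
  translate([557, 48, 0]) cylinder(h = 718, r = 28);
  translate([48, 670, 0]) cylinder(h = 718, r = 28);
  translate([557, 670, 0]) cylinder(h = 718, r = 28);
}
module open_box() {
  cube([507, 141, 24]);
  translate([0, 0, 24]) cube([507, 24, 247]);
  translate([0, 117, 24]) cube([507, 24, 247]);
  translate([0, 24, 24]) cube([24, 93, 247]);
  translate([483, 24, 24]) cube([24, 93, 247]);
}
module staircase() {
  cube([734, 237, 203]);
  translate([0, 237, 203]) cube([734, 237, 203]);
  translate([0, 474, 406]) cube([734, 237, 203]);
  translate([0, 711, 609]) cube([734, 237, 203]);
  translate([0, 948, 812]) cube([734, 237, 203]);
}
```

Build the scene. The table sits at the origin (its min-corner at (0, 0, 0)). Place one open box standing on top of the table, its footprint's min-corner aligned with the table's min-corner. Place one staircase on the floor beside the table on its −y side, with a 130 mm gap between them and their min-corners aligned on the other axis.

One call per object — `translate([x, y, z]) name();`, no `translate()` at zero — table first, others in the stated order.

table();
translate([0, 0, 757]) open_box();
translate([0, -1315, 0]) staircase();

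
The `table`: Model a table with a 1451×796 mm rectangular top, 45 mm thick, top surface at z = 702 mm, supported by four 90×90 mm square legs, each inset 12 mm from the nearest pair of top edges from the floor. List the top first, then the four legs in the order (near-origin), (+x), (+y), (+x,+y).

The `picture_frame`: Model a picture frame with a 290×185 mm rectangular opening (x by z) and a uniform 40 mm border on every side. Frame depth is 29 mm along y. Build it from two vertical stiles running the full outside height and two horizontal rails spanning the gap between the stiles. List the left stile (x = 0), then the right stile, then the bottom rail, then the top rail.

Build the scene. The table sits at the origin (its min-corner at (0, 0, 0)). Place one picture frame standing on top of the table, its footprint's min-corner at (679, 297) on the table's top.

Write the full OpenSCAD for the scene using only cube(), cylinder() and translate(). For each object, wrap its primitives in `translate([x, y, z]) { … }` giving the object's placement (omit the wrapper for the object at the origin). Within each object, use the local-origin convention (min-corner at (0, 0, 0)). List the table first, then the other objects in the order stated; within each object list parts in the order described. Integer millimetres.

translate([0, 0, 657]) cube([1451, 796, 45]);
translate([12, 12, 0]) cube([90, 90, 657]);
translate([1349, 12, 0]) cube([90, 90, 657]);
translate([12, 694, 0]) cube([90, 90, 657]);
translate([1349, 694, 0]) cube([90, 90, 657]);
translate([679, 297, 702]) {
  cube([40, 29, 265]);
  translate([330, 0, 0]) cube([40, 29, 265]);
  translate([40, 0, 0]) cube([290, 29, 40]);
  translate([40, 0, 225]) cube([290, 29, 40]);
}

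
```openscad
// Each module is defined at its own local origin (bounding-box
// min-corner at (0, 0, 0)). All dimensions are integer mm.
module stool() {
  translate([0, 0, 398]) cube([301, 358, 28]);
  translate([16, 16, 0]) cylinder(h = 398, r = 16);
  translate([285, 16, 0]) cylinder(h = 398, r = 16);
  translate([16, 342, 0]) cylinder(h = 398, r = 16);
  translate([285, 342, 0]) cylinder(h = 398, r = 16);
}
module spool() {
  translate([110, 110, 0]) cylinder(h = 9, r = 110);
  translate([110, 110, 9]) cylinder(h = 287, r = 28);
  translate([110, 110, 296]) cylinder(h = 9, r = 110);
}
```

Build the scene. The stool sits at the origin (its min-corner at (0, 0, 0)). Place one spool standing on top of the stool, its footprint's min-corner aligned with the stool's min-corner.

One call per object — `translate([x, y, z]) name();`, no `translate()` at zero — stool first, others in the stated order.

stool();
translate([0, 0, 426]) spool();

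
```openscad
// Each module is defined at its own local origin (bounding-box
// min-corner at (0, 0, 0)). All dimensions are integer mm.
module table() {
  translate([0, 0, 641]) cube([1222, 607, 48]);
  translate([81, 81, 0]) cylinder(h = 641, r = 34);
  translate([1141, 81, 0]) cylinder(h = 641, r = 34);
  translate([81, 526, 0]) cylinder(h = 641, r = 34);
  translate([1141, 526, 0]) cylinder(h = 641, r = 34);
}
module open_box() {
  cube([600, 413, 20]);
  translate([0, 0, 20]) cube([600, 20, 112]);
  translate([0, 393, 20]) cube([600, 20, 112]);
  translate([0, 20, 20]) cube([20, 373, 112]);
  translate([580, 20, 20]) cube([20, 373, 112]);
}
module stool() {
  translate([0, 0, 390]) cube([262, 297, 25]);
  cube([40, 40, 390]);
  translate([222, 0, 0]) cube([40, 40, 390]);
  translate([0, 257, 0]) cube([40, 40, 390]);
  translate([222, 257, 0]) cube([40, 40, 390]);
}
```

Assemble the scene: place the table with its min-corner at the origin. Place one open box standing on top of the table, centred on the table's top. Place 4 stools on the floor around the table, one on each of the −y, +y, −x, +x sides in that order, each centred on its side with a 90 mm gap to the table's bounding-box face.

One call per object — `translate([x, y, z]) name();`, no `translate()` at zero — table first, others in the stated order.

table();
translate([311, 97, 689]) open_box();
translate([480, -387, 0]) stool();
translate([480, 697, 0]) stool();
translate([-352, 155, 0]) stool();
translate([1312, 155, 0]) stool();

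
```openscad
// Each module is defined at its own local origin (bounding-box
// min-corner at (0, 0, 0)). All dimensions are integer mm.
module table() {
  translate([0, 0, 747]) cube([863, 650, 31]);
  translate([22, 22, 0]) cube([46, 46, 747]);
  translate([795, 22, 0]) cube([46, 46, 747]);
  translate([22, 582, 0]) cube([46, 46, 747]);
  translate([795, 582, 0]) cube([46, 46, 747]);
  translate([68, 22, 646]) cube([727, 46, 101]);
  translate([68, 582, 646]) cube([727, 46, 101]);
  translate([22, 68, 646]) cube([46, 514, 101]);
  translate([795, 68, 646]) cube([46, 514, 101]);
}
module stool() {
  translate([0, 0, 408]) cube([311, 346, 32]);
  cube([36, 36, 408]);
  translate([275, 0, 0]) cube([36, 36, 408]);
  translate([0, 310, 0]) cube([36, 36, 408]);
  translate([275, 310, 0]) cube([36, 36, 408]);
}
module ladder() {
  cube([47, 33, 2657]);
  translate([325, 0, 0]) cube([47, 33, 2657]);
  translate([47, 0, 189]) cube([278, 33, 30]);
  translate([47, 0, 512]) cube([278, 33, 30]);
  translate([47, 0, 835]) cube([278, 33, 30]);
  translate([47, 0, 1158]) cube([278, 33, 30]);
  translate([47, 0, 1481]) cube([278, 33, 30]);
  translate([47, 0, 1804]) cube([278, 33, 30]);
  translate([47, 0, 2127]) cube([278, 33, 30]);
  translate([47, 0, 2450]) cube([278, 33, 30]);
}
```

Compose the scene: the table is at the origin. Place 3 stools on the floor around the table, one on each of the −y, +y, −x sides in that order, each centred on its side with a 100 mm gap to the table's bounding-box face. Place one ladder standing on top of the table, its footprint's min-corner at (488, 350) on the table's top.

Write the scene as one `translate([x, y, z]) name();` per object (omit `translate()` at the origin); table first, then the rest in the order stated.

table();
translate([276, -446, 0]) stool();
translate([276, 750, 0]) stool();
translate([-411, 152, 0]) stool();
translate([488, 350, 778]) ladder();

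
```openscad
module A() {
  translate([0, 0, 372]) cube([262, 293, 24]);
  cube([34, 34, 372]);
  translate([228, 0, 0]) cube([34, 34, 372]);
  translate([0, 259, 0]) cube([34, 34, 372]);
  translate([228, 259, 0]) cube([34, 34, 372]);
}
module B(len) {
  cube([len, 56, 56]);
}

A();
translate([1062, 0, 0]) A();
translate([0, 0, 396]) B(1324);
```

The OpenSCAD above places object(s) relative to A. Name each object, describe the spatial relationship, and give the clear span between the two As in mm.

Second stool starts at x = 1062; first ends at x = 262; clear span = 1062 − 262 = 800 mm.

A is a stool. B is a beam. A beam spans the tops of two stools. The clear span between the two stools is 800 mm.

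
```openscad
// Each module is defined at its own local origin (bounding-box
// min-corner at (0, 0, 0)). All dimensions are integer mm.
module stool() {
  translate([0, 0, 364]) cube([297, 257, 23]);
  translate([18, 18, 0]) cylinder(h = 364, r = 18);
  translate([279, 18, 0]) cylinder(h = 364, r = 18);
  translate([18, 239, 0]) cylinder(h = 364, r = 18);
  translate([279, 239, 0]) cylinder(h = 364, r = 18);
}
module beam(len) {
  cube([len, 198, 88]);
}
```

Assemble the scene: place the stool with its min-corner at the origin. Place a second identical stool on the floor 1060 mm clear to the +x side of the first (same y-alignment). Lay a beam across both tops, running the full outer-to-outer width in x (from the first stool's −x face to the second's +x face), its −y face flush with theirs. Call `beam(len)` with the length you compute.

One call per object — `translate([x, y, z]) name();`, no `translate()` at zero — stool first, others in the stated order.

stool();
translate([1357, 0, 0]) stool();
translate([0, 0, 387]) beam(1654);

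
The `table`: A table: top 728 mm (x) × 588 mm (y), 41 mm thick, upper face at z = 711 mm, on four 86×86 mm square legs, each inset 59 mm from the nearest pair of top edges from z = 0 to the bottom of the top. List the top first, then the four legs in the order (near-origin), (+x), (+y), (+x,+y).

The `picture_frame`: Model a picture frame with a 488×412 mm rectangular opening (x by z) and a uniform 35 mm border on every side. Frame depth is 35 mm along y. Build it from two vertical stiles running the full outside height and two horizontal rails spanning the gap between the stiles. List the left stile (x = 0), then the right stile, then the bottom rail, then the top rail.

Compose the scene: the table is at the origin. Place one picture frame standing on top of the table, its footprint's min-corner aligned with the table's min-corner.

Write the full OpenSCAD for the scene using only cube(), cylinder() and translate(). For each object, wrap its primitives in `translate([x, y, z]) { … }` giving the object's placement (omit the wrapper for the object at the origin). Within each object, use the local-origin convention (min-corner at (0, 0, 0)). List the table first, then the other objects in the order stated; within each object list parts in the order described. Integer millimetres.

translate([0, 0, 670]) cube([728, 588, 41]);
translate([59, 59, 0]) cube([86, 86, 670]);
translate([583, 59, 0]) cube([86, 86, 670]);
translate([59, 443, 0]) cube([86, 86, 670]);
translate([583, 443, 0]) cube([86, 86, 670]);
translate([0, 0, 711]) {
  cube([35, 35, 482]);
  translate([523, 0, 0]) cube([35, 35, 482]);
  translate([35, 0, 0]) cube([488, 35, 35]);
  translate([35, 0, 447]) cube([488, 35, 35]);
}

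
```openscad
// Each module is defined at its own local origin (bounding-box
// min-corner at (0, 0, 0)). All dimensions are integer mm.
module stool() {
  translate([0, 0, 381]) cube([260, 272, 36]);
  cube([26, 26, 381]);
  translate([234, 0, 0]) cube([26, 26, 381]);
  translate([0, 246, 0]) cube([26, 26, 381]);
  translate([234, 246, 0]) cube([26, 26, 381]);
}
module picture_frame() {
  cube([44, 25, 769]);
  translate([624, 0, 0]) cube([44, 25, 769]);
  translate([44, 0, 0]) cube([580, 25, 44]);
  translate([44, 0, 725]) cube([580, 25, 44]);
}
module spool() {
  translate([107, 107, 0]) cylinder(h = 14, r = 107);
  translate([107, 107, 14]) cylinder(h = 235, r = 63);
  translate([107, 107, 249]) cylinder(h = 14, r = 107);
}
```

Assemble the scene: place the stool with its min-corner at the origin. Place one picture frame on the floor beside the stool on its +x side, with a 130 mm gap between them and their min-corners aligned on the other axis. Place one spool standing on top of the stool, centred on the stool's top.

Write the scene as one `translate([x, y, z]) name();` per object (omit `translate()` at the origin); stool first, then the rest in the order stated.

stool();
translate([390, 0, 0]) picture_frame();
translate([23, 29, 417]) spool();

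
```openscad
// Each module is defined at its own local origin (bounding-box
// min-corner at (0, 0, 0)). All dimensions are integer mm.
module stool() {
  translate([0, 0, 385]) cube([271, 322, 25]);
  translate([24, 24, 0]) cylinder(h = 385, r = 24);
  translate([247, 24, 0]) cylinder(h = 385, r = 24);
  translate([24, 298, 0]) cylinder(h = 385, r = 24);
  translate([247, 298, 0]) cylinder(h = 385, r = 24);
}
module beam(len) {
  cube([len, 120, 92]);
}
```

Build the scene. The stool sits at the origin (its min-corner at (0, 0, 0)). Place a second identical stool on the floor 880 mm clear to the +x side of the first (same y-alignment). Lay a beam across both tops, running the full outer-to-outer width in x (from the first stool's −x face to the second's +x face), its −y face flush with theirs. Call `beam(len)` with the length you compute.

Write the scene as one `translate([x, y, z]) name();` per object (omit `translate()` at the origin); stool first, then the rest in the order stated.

stool();
translate([1151, 0, 0]) stool();
translate([0, 0, 410]) beam(1422);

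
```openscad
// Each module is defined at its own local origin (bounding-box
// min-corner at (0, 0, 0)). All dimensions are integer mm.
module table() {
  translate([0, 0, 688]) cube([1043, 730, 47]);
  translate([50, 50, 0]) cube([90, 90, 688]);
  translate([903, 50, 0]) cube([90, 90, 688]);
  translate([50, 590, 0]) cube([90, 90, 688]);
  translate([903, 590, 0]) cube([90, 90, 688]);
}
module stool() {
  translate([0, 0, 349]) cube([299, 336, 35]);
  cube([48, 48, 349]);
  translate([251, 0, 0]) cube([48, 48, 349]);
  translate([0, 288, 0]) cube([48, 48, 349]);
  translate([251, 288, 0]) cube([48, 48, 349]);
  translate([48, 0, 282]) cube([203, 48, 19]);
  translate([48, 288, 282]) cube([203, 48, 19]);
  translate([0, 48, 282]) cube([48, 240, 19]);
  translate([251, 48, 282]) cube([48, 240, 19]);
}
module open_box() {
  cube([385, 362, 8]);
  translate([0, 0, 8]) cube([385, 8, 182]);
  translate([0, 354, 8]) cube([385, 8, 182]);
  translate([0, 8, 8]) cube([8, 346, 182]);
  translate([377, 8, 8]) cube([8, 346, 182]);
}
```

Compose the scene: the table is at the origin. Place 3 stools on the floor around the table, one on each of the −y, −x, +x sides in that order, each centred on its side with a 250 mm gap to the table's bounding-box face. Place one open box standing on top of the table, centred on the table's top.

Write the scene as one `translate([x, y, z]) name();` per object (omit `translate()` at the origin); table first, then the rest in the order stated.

table();
translate([372, -586, 0]) stool();
translate([-549, 197, 0]) stool();
translate([1293, 197, 0]) stool();
translate([329, 184, 735]) open_box();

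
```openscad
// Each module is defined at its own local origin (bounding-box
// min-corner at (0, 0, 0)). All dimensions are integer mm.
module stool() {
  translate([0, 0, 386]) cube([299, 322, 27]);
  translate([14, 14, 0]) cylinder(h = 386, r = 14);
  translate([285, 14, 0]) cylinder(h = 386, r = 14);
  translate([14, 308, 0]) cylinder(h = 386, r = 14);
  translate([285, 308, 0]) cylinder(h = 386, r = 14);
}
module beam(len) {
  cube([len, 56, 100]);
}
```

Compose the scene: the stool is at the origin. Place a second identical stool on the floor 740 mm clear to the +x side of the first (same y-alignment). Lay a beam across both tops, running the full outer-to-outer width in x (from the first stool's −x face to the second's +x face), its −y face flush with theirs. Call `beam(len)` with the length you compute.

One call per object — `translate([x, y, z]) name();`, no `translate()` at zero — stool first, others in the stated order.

stool();
translate([1039, 0, 0]) stool();
translate([0, 0, 413]) beam(1338);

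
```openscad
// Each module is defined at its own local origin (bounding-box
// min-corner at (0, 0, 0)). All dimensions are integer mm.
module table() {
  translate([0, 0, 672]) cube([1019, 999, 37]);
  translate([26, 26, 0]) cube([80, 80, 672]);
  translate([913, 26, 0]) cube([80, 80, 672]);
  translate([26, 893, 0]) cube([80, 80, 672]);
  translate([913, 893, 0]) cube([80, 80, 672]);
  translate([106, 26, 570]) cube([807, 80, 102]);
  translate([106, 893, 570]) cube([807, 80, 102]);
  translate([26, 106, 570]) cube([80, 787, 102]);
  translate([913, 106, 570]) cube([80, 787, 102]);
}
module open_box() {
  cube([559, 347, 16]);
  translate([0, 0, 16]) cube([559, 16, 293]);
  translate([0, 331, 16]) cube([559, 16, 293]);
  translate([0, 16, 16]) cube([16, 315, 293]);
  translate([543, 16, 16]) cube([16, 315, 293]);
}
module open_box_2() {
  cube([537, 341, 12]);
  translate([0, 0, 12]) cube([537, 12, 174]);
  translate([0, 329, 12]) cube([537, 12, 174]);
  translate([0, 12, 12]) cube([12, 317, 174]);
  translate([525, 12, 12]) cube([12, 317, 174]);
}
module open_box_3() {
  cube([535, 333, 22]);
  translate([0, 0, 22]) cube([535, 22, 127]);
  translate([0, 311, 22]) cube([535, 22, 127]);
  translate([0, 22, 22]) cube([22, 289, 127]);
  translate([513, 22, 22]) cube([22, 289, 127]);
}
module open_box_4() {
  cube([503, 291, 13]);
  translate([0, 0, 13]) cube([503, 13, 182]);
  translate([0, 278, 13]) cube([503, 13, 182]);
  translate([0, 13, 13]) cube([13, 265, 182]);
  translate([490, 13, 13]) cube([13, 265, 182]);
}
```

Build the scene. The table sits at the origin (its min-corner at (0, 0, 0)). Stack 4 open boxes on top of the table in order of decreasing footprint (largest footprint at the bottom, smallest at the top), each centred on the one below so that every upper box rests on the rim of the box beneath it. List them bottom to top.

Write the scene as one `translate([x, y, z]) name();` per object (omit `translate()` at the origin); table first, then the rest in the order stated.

table();
translate([230, 326, 709]) open_box();
translate([241, 329, 1018]) open_box_2();
translate([242, 333, 1204]) open_box_3();
translate([258, 354, 1353]) open_box_4();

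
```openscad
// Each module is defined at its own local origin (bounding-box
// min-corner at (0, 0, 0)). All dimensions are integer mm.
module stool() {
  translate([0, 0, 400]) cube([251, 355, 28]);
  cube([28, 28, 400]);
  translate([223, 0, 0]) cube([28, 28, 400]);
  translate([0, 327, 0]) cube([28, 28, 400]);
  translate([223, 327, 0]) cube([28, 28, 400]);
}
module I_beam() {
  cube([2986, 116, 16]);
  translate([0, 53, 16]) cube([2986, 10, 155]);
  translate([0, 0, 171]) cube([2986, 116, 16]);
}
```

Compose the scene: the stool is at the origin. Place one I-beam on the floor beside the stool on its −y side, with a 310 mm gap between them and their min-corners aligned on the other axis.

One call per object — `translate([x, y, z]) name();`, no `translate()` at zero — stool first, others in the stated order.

stool();
translate([0, -426, 0]) I_beam();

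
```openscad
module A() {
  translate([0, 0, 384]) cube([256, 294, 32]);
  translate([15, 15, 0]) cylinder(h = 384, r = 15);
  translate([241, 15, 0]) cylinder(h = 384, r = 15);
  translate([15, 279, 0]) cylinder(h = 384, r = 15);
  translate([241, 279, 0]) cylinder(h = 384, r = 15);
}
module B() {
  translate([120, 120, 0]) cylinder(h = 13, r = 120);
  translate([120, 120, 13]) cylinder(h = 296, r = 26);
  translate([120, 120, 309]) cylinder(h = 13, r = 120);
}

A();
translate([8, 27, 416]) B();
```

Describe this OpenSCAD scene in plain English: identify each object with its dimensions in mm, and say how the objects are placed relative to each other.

A is a four-legged stool. The seat is 256×294 mm, 32 mm thick, top at z = 416 mm. It stands on four round legs, each 30 mm in diameter, from z = 0 to the seat underside, each leg's axis is inset half a diameter from the nearest pair of seat edges (so the leg's bounding box is flush with the corner).

B is a spool: two coaxial disc flanges of radius 120 mm and thickness 13 mm, joined by a core cylinder of radius 26 mm and height 296 mm. The lower flange rests on z = 0 and the three cylinders share a vertical axis.

The spool is on top of the stool, centred.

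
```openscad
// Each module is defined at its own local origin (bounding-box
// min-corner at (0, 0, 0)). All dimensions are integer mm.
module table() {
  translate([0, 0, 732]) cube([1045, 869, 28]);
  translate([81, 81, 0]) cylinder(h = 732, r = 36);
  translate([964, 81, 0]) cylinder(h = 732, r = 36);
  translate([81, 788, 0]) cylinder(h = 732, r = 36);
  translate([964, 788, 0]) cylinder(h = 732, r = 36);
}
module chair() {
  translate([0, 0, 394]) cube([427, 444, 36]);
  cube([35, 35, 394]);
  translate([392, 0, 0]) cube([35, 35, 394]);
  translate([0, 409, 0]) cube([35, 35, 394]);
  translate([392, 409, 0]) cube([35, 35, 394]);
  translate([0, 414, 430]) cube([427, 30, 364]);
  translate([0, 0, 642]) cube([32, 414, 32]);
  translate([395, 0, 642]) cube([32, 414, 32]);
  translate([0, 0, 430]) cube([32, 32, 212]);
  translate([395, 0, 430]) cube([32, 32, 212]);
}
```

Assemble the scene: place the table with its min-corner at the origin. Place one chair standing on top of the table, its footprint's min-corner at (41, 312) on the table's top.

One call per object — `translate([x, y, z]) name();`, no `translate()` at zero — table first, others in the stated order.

table();
translate([41, 312, 760]) chair();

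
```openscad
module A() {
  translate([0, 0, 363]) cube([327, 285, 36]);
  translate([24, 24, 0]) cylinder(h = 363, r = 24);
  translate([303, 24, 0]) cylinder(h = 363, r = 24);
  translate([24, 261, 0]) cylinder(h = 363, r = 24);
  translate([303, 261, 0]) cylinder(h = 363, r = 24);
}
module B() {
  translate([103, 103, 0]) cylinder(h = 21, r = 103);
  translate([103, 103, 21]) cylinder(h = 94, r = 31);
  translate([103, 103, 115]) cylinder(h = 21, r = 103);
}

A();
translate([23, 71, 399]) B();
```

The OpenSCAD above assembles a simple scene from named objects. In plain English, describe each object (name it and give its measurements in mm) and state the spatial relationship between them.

A is a four-legged stool. The seat is a 327×285×36 mm slab whose top surface is at z = 399 mm; four round legs, each 48 mm in diameter, run from the floor (z = 0) to the underside of the seat, each leg's axis is inset half a diameter from the nearest pair of seat edges (so the leg's bounding box is flush with the corner).

B is a spool: two coaxial disc flanges of radius 103 mm and thickness 21 mm, joined by a core cylinder of radius 31 mm and height 94 mm. The lower flange rests on z = 0 and the three cylinders share a vertical axis.

The spool is on top of the stool.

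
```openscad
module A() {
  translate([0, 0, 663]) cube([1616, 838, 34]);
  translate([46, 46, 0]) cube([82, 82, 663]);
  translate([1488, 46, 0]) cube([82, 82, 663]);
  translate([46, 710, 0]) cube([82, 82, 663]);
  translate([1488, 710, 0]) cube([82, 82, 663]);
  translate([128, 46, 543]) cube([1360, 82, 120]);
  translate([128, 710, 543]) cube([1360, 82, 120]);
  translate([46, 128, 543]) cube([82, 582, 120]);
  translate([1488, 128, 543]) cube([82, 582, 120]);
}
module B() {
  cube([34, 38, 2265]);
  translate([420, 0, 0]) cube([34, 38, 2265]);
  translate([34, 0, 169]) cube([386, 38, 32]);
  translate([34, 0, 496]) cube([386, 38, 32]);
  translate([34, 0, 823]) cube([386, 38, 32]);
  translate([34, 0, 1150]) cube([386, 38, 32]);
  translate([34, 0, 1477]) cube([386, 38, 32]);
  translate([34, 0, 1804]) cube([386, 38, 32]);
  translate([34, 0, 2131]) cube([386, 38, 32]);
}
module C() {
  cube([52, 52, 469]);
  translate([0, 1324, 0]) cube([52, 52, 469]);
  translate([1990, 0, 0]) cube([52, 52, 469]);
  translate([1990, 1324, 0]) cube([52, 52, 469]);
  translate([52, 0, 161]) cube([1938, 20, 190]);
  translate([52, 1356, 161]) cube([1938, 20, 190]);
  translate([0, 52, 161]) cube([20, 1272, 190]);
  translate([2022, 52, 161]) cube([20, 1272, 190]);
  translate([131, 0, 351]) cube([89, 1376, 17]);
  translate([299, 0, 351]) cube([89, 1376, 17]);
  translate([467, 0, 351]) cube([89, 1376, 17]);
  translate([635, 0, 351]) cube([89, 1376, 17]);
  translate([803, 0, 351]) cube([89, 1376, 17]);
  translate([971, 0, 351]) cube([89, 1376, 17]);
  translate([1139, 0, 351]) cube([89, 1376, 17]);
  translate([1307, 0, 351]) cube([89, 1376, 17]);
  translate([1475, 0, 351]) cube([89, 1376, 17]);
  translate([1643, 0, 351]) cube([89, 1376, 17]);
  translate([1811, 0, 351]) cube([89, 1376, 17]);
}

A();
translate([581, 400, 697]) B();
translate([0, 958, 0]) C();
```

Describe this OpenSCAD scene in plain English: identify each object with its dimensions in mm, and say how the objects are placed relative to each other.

A is a table: top 1616 mm (x) × 838 mm (y), 34 mm thick, upper face at z = 697 mm, on four 82×82 mm square legs, each inset 46 mm from the nearest pair of top edges, running from z = 0 to the bottom of the top. Four apron rails, 82 mm thick and 120 mm tall, run between adjacent legs with their top edges flush with the underside of the top and their outer faces flush with the legs' outer faces.

B is a straight ladder. Two 34×38 mm vertical rails, 2265 mm tall, stand 454 mm apart (outside-to-outside) with their front faces coplanar on the −y side. 7 rungs, each 38 mm deep and 32 mm tall, span between the inner faces of the rails, front faces flush with the rails. The lowest rung's underside is at z = 169 mm and rungs are spaced 327 mm apart (underside to underside).

C is a bed frame 2042 mm long (x) by 1376 mm wide (y). Four 52×52 mm corner posts, 469 mm tall, at the corners of the footprint. Four rails of 20 mm thickness and 190 mm height run between adjacent posts with their undersides at z = 161 mm, their outer faces flush with the outside of the frame (the two x-running rails run between the posts' inner faces; the two y-running rails run between the posts' inner faces). 11 slats, each 89 mm wide (x) and 17 mm thick, lie across the top of the two x-running rails, running the full 1376 mm width of the frame in y; the slats are evenly spaced along x between the inner faces of the end posts with equal gaps (rounded down to the nearest mm) at the −x end and between each pair — any rounding remainder accumulates at the +x end.

The ladder is on top of the table, centred. The bed frame is on the floor beside the table on its +y side.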